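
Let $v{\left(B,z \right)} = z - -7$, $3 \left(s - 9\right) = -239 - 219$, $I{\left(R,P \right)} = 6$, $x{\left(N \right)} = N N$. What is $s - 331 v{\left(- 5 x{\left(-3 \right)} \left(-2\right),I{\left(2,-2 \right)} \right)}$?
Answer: $- \frac{13340}{3} \approx -4446.7$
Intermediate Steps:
$x{\left(N \right)} = N^{2}$
$s = - \frac{431}{3}$ ($s = 9 + \frac{-239 - 219}{3} = 9 + \frac{1}{3} \left(-458\right) = 9 - \frac{458}{3} = - \frac{431}{3} \approx -143.67$)
$v{\left(B,z \right)} = 7 + z$ ($v{\left(B,z \right)} = z + 7 = 7 + z$)
$s - 331 v{\left(- 5 x{\left(-3 \right)} \left(-2\right),I{\left(2,-2 \right)} \right)} = - \frac{431}{3} - 331 \left(7 + 6\right) = - \frac{431}{3} - 4303 = - \frac{13340}{3}$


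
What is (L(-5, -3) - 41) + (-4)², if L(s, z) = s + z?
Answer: -33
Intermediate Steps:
(L(-5, -3) - 41) + (-4)² = ((-5 - 3) - 41) + (-4)² = (-8 - 41) + 16 = -49 + 16 = -33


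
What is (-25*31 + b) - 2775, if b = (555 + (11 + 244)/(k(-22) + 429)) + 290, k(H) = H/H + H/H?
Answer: -1165600/431 ≈ -2704.4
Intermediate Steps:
k(H) = 2 (k(H) = 1 + 1 = 2)
b = 364450/431 (b = (555 + (11 + 244)/(2 + 429)) + 290 = (555 + 255/431) + 290 = 239460/431 + 290 = 364450/431 ≈ 845.59)
(-25*31 + b) - 2775 = (-25*31 + 364450/431) - 2775 = (-775 + 364450/431) - 2775 = 30425/431 - 2775 = -1165600/431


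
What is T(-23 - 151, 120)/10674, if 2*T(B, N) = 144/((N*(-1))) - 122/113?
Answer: -322/3015405 ≈ -0.00010678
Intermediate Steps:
T(B, N) = -61/113 - 72/N (T(B, N) = (144/((N*(-1))) - 122/113)/2 = (144/((-N)) - 122*1/113)/2 = (144*(-1/N) - 122/113)/2 = (-144/N - 122/113)/2 = (-122/113 - 144/N)/2 = -61/113 - 72/N)
T(-23 - 151, 120)/10674 = (-61/113 - 72/120)/10674 = (-61/113 - 72*1/120)*(1/10674) = (-61/113 - ⅗)*(1/10674) = -644/565*1/10674 = -322/3015405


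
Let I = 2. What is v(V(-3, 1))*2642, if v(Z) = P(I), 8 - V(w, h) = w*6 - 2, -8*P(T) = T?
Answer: -1321/2 ≈ -660.50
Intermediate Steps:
P(T) = -T/8
V(w, h) = 10 - 6*w (V(w, h) = 8 - (w*6 - 2) = 8 - (6*w - 2) = 8 - (-2 + 6*w) = 8 + (2 - 6*w) = 10 - 6*w)
v(Z) = -¼ (v(Z) = -⅛*2 = -¼)
v(V(-3, 1))*2642 = -¼*2642 = -1321/2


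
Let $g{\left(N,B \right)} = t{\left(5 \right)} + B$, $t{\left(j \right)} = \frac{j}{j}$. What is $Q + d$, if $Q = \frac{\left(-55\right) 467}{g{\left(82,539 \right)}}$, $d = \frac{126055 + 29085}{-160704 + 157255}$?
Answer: $- \frac{34472633}{372492} \approx -92.546$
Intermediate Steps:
$d = - \frac{155140}{3449}$ ($d = \frac{155140}{-3449} = 155140 \left(- \frac{1}{3449}\right) = - \frac{155140}{3449} \approx -44.981$)
$t{\left(j \right)} = 1$
$g{\left(N,B \right)} = 1 + B$
$Q = - \frac{5137}{108}$ ($Q = \frac{\left(-55\right) 467}{1 + 539} = - \frac{25685}{540} = \left(-25685\right) \frac{1}{540} = - \frac{5137}{108} \approx -47.565$)
$Q + d = - \frac{5137}{108} - \frac{155140}{3449} = - \frac{34472633}{372492}$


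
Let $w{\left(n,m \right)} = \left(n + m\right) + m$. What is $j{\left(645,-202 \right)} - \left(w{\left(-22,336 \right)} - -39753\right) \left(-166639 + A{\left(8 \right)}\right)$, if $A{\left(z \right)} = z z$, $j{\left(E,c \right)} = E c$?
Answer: $6729999435$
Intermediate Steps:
$w{\left(n,m \right)} = n + 2 m$ ($w{\left(n,m \right)} = \left(m + n\right) + m = n + 2 m$)
$A{\left(z \right)} = z^{2}$
$j{\left(645,-202 \right)} - \left(w{\left(-22,336 \right)} - -39753\right) \left(-166639 + A{\left(8 \right)}\right) = 645 \left(-202\right) - \left(\left(-22 + 2 \cdot 336\right) - -39753\right) \left(-166639 + 8^{2}\right) = -130290 - \left(\left(-22 + 672\right) + 39753\right) \left(-166639 + 64\right) = -130290 - \left(650 + 39753\right) \left(-166575\right) = -130290 - 40403 \left(-166575\right) = -130290 - -6730129725 = -130290 + 6730129725 = 6729999435$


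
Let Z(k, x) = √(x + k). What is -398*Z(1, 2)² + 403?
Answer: -791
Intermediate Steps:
Z(k, x) = √(k + x)
-398*Z(1, 2)² + 403 = -398*(√(1 + 2))² + 403 = -398*(√3)² + 403 = -398*3 + 403 = -1194 + 403 = -791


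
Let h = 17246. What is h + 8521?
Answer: 25767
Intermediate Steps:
h + 8521 = 17246 + 8521 = 25767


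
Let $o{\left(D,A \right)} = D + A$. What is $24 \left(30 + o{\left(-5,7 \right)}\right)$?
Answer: $768$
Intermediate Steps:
$o{\left(D,A \right)} = A + D$
$24 \left(30 + o{\left(-5,7 \right)}\right) = 24 \left(30 + \left(7 - 5\right)\right) = 24 \left(30 + 2\right) = 24 \cdot 32 = 768$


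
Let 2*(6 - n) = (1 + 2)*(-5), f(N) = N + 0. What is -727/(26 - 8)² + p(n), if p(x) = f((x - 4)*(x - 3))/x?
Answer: 1667/324 ≈ 5.1451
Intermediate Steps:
f(N) = N
n = 27/2 (n = 6 - (1 + 2)*(-5)/2 = 6 - 3*(-5)/2 = 6 - ½*(-15) = 6 + 15/2 = 27/2 ≈ 13.500)
p(x) = (-4 + x)*(-3 + x)/x (p(x) = ((x - 4)*(x - 3))/x = ((-4 + x)*(-3 + x))/x = (-4 + x)*(-3 + x)/x)
-727/(26 - 8)² + p(n) = -727/(26 - 8)² + (-7 + 27/2 + 12/(27/2)) = -727/(18²) + (-7 + 27/2 + 12*(2/27)) = -727/324 + (-7 + 27/2 + 8/9) = -727*1/324 + 133/18 = -727/324 + 133/18 = 1667/324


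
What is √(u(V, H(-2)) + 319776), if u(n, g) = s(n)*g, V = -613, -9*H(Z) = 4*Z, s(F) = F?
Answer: 2*√718270/3 ≈ 565.01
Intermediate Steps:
H(Z) = -4*Z/9
u(n, g) = g*n (u(n, g) = n*g = g*n)
√(u(V, H(-2)) + 319776) = √(-4/9*(-2)*(-613) + 319776) = √((8/9)*(-613) + 319776) = √(-4904/9 + 319776) = √(2873080/9) = 2*√718270/3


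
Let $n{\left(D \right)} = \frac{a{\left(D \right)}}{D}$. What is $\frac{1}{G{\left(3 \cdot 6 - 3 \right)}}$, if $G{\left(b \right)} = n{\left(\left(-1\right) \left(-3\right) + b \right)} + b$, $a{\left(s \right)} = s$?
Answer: $\frac{1}{16} \approx 0.0625$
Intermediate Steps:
$n{\left(D \right)} = 1$ ($n{\left(D \right)} = \frac{D}{D} = 1$)
$G{\left(b \right)} = 1 + b$
$\frac{1}{G{\left(3 \cdot 6 - 3 \right)}} = \frac{1}{1 + \left(3 \cdot 6 - 3\right)} = \frac{1}{1 + \left(18 - 3\right)} = \frac{1}{1 + 15} = \frac{1}{16}$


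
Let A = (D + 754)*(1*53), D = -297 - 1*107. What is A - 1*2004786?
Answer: -1986236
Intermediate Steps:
D = -404 (D = -297 - 107 = -404)
A = 18550 (A = (-404 + 754)*(1*53) = 350*53 = 18550)
A - 1*2004786 = 18550 - 1*2004786 = 18550 - 2004786 = -1986236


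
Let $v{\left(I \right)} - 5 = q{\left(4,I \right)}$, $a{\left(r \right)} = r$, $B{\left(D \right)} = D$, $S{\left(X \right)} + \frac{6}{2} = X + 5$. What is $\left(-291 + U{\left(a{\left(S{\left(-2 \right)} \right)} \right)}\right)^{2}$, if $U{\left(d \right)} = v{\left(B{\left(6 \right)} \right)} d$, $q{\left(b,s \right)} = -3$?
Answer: $84681$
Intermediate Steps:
$S{\left(X \right)} = 2 + X$ ($S{\left(X \right)} = -3 + \left(X + 5\right) = -3 + \left(5 + X\right) = 2 + X$)
$v{\left(I \right)} = 2$ ($v{\left(I \right)} = 5 - 3 = 2$)
$U{\left(d \right)} = 2 d$
$\left(-291 + U{\left(a{\left(S{\left(-2 \right)} \right)} \right)}\right)^{2} = \left(-291 + 2 \left(2 - 2\right)\right)^{2} = \left(-291 + 2 \cdot 0\right)^{2} = \left(-291 + 0\right)^{2} = \left(-291\right)^{2} = 84681$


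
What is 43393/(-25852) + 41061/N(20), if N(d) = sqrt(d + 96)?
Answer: -43393/25852 + 41061*sqrt(29)/58 ≈ 3810.7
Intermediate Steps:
N(d) = sqrt(96 + d)
43393/(-25852) + 41061/N(20) = 43393/(-25852) + 41061/(sqrt(96 + 20)) = 43393*(-1/25852) + 41061/(sqrt(116)) = -43393/25852 + 41061/((2*sqrt(29))) = -43393/25852 + 41061*(sqrt(29)/58) = -43393/25852 + 41061*sqrt(29)/58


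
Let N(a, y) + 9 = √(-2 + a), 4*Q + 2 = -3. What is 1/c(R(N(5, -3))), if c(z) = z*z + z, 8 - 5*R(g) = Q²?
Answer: 6400/18849 ≈ 0.33954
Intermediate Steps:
Q = -5/4 (Q = -½ + (¼)*(-3) = -½ - ¾ = -5/4 ≈ -1.2500)
N(a, y) = -9 + √(-2 + a)
R(g) = 103/80 (R(g) = 8/5 - (-5/4)²/5 = 8/5 - ⅕*25/16 = 8/5 - 5/16 = 103/80)
c(z) = z + z² (c(z) = z² + z = z + z²)
1/c(R(N(5, -3))) = 1/(103*(1 + 103/80)/80) = 1/((103/80)*(183/80)) = 1/(18849/6400) = 6400/18849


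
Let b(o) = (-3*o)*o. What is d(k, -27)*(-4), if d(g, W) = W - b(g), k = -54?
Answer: -34884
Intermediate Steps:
b(o) = -3*o²
d(g, W) = W + 3*g² (d(g, W) = W - (-3)*g² = W + 3*g²)
d(k, -27)*(-4) = (-27 + 3*(-54)²)*(-4) = (-27 + 3*2916)*(-4) = (-27 + 8748)*(-4) = 8721*(-4) = -34884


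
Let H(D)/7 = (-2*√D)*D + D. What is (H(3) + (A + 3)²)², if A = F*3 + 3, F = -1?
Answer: 6192 - 2520*√3 ≈ 1827.2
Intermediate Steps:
A = 0 (A = -1*3 + 3 = -3 + 3 = 0)
H(D) = -14*D^(3/2) + 7*D (H(D) = 7*((-2*√D)*D + D) = 7*(-2*D^(3/2) + D) = 7*(D - 2*D^(3/2)) = -14*D^(3/2) + 7*D)
(H(3) + (A + 3)²)² = ((-42*√3 + 7*3) + (0 + 3)²)² = ((-42*√3 + 21) + 3²)² = ((-42*√3 + 21) + 9)² = ((21 - 42*√3) + 9)² = (30 - 42*√3)²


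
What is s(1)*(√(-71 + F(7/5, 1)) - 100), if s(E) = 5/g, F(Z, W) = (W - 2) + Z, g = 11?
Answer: -500/11 + I*√1765/11 ≈ -45.455 + 3.8193*I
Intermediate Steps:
F(Z, W) = -2 + W + Z (F(Z, W) = (-2 + W) + Z = -2 + W + Z)
s(E) = 5/11
s(1)*(√(-71 + F(7/5, 1)) - 100) = 5*(√(-71 + (-2 + 1 + 7/5)) - 100)/11 = 5*(√(-71 + ⅖) - 100)/11 = 5*(√(-353/5) - 100)/11 = 5*(I*√1765/5 - 100)/11 = 5*(-100 + I*√1765/5)/11 = -500/11 + I*√1765/11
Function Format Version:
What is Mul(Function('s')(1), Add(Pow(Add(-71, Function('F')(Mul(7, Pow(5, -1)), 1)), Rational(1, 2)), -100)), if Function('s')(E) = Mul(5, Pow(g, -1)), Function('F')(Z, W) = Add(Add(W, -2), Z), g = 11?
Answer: Add(Rational(-500, 11), Mul(Rational(1, 11), I, Pow(1765, Rational(1, 2)))) ≈ Add(-45.455, Mul(3.8193, I))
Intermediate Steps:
Function('F')(Z, W) = Add(-2, W, Z) (Function('F')(Z, W) = Add(Add(-2, W), Z) = Add(-2, W, Z))
Function('s')(E) = Rational(5, 11) (Function('s')(E) = Mul(5, Pow(11, -1)) = Mul(5, Rational(1, 11)) = Rational(5, 11))
Mul(Function('s')(1), Add(Pow(Add(-71, Function('F')(Mul(7, Pow(5, -1)), 1)), Rational(1, 2)), -100)) = Mul(Rational(5, 11), Add(Pow(Add(-71, Add(-2, 1, Mul(7, Pow(5, -1)))), Rational(1, 2)), -100)) = Mul(Rational(5, 11), Add(Pow(Add(-71, Add(-2, 1, Mul(7, Rational(1, 5)))), Rational(1, 2)), -100)) = Mul(Rational(5, 11), Add(Pow(Add(-71, Add(-2, 1, Rational(7, 5))), Rational(1, 2)), -100)) = Mul(Rational(5, 11), Add(Pow(Add(-71, Rational(2, 5)), Rational(1, 2)), -100)) = Mul(Rational(5, 11), Add(Pow(Rational(-353, 5), Rational(1, 2)), -100)) = Mul(Rational(5, 11), Add(Mul(Rational(1, 5), I, Pow(1765, Rational(1, 2))), -100)) = Mul(Rational(5, 11), Add(-100, Mul(Rational(1, 5), I, Pow(1765, Rational(1, 2))))) = Add(Rational(-500, 11), Mul(Rational(1, 11), I, Pow(1765, Rational(1, 2))))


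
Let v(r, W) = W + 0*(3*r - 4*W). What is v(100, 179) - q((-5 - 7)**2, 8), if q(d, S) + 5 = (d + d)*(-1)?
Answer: 472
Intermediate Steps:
v(r, W) = W (v(r, W) = W + 0*(-4*W + 3*r) = W + 0 = W)
q(d, S) = -5 - 2*d (q(d, S) = -5 + (d + d)*(-1) = -5 + (2*d)*(-1) = -5 - 2*d)
v(100, 179) - q((-5 - 7)**2, 8) = 179 - (-5 - 2*(-5 - 7)**2) = 179 - (-5 - 2*(-12)**2) = 179 - (-5 - 2*144) = 179 - (-5 - 288) = 179 - 1*(-293) = 179 + 293 = 472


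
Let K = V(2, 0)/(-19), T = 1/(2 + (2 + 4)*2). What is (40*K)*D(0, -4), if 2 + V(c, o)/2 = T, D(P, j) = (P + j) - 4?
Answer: -8640/133 ≈ -64.962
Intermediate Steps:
D(P, j) = -4 + P + j
T = 1/14 (T = 1/(2 + 6*2) = 1/(2 + 12) = 1/14 ≈ 0.071429)
V(c, o) = -27/7 (V(c, o) = -4 + 2*(1/14) = -4 + ⅐ = -27/7)
K = 27/133 (K = -27/7/(-19) = -27/7*(-1/19) = 27/133 ≈ 0.20301)
(40*K)*D(0, -4) = (40*(27/133))*(-4 + 0 - 4) = (1080/133)*(-8) = -8640/133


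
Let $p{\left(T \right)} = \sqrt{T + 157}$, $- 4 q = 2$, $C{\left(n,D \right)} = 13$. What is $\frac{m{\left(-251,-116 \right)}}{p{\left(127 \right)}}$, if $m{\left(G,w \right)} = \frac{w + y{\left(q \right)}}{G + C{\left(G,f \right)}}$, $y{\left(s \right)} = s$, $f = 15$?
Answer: $\frac{233 \sqrt{71}}{67592} \approx 0.029046$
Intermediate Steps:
$q = - \frac{1}{2}$ ($q = \left(- \frac{1}{4}\right) 2 = - \frac{1}{2} \approx -0.5$)
$m{\left(G,w \right)} = \frac{- \frac{1}{2} + w}{13 + G}$ ($m{\left(G,w \right)} = \frac{w - \frac{1}{2}}{G + 13} = \frac{- \frac{1}{2} + w}{13 + G}$)
$p{\left(T \right)} = \sqrt{157 + T}$
$\frac{m{\left(-251,-116 \right)}}{p{\left(127 \right)}} = \frac{\frac{1}{13 - 251} \left(- \frac{1}{2} - 116\right)}{\sqrt{157 + 127}} = \frac{\frac{1}{-238} \left(- \frac{233}{2}\right)}{\sqrt{284}} = \frac{\left(- \frac{1}{238}\right) \left(- \frac{233}{2}\right)}{2 \sqrt{71}} = \frac{233 \frac{\sqrt{71}}{142}}{476} = \frac{233 \sqrt{71}}{67592}$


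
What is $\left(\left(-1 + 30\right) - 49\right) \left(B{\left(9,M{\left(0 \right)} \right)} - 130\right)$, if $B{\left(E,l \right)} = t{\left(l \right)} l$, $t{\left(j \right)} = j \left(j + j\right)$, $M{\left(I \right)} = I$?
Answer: $2600$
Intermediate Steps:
$t{\left(j \right)} = 2 j^{2}$ ($t{\left(j \right)} = j 2 j = 2 j^{2}$)
$B{\left(E,l \right)} = 2 l^{3}$ ($B{\left(E,l \right)} = 2 l^{2} l = 2 l^{3}$)
$\left(\left(-1 + 30\right) - 49\right) \left(B{\left(9,M{\left(0 \right)} \right)} - 130\right) = \left(\left(-1 + 30\right) - 49\right) \left(2 \cdot 0^{3} - 130\right) = \left(29 - 49\right) \left(2 \cdot 0 - 130\right) = - 20 \left(0 - 130\right) = \left(-20\right) \left(-130\right) = 2600$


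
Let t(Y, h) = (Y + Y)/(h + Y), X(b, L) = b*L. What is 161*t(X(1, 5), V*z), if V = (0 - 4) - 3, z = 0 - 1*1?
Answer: 805/6 ≈ 134.17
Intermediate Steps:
z = -1 (z = 0 - 1 = -1)
V = -7 (V = -4 - 3 = -7)
X(b, L) = L*b
t(Y, h) = 2*Y/(Y + h) (t(Y, h) = (2*Y)/(Y + h) = 2*Y/(Y + h))
161*t(X(1, 5), V*z) = 161*(2*(5*1)/(5*1 - 7*(-1))) = 161*(2*5/(5 + 7)) = 161*(2*5/12) = 161*(2*5*(1/12)) = 161*(⅚) = 805/6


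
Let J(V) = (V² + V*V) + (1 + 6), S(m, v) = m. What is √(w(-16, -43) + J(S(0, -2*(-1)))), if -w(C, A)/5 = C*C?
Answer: I*√1273 ≈ 35.679*I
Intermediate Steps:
w(C, A) = -5*C² (w(C, A) = -5*C*C = -5*C²)
J(V) = 7 + 2*V² (J(V) = (V² + V²) + 7 = 2*V² + 7 = 7 + 2*V²)
√(w(-16, -43) + J(S(0, -2*(-1)))) = √(-5*(-16)² + (7 + 2*0²)) = √(-5*256 + (7 + 2*0)) = √(-1280 + (7 + 0)) = √(-1280 + 7) = √(-1273) = I*√1273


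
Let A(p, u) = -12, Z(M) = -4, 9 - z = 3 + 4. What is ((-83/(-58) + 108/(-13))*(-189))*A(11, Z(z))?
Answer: -5879790/377 ≈ -15596.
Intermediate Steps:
z = 2 (z = 9 - (3 + 4) = 9 - 1*7 = 9 - 7 = 2)
((-83/(-58) + 108/(-13))*(-189))*A(11, Z(z)) = ((-83/(-58) + 108/(-13))*(-189))*(-12) = ((-83*(-1/58) + 108*(-1/13))*(-189))*(-12) = ((83/58 - 108/13)*(-189))*(-12) = -5185/754*(-189)*(-12) = (979965/754)*(-12) = -5879790/377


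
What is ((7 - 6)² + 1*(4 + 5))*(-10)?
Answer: -100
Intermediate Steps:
((7 - 6)² + 1*(4 + 5))*(-10) = (1² + 1*9)*(-10) = (1 + 9)*(-10) = 10*(-10) = -100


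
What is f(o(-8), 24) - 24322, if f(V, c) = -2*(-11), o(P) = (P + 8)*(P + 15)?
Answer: -24300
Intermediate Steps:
o(P) = (8 + P)*(15 + P)
f(V, c) = 22
f(o(-8), 24) - 24322 = 22 - 24322 = -24300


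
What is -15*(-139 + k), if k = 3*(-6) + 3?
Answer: 2310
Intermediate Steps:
k = -15 (k = -18 + 3 = -15)
-15*(-139 + k) = -15*(-139 - 15) = -15*(-154) = 2310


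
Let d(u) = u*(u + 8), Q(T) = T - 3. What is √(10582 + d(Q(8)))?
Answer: 39*√7 ≈ 103.18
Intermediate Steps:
Q(T) = -3 + T
d(u) = u*(8 + u)
√(10582 + d(Q(8))) = √(10582 + (-3 + 8)*(8 + (-3 + 8))) = √(10582 + 5*(8 + 5)) = √(10582 + 5*13) = √(10582 + 65) = √10647 = 39*√7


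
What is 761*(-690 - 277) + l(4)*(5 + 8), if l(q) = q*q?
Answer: -735679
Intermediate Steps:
l(q) = q²
761*(-690 - 277) + l(4)*(5 + 8) = 761*(-690 - 277) + 4²*(5 + 8) = 761*(-967) + 16*13 = -735887 + 208 = -735679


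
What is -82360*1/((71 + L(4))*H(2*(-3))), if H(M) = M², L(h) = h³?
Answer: -4118/243 ≈ -16.947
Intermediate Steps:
-82360*1/((71 + L(4))*H(2*(-3))) = -82360*1/(36*(71 + 4³)) = -82360*1/(36*(71 + 64)) = -82360/(36*135) = -82360/4860 = -82360*1/4860 = -4118/243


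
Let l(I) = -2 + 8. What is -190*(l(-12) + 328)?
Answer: -63460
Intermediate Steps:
l(I) = 6
-190*(l(-12) + 328) = -190*(6 + 328) = -190*334 = -63460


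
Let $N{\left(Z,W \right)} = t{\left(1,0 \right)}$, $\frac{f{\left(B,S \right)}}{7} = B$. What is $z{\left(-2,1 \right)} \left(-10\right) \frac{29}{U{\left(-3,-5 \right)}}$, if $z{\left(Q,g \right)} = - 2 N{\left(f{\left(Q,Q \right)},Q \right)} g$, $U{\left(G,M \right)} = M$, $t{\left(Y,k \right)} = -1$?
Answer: $116$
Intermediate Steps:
$f{\left(B,S \right)} = 7 B$
$N{\left(Z,W \right)} = -1$
$z{\left(Q,g \right)} = 2 g$ ($z{\left(Q,g \right)} = \left(-2\right) \left(-1\right) g = 2 g$)
$z{\left(-2,1 \right)} \left(-10\right) \frac{29}{U{\left(-3,-5 \right)}} = 2 \cdot 1 \left(-10\right) \frac{29}{-5} = 2 \left(-10\right) 29 \left(- \frac{1}{5}\right) = \left(-20\right) \left(- \frac{29}{5}\right) = 116$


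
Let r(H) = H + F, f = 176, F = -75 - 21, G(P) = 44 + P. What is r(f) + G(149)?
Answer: 273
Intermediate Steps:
F = -96
r(H) = -96 + H (r(H) = H - 96 = -96 + H)
r(f) + G(149) = (-96 + 176) + (44 + 149) = 80 + 193 = 273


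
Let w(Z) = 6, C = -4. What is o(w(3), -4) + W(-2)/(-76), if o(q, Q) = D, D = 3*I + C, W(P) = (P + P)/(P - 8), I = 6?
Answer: 2659/190 ≈ 13.995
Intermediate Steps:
W(P) = 2*P/(-8 + P) (W(P) = (2*P)/(-8 + P) = 2*P/(-8 + P))
D = 14 (D = 3*6 - 4 = 18 - 4 = 14)
o(q, Q) = 14
o(w(3), -4) + W(-2)/(-76) = 14 + (2*(-2)/(-8 - 2))/(-76) = 14 - (-2)/(38*(-10)) = 14 - (-2)*(-1)/(38*10) = 14 - 1/76*2/5 = 14 - 1/190 = 2659/190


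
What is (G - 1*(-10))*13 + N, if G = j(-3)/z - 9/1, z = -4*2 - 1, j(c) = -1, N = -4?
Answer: 94/9 ≈ 10.444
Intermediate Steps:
z = -9 (z = -8 - 1 = -9)
G = -80/9 (G = -1/(-9) - 9/1 = -1*(-⅑) - 9*1 = ⅑ - 9 = -80/9 ≈ -8.8889)
(G - 1*(-10))*13 + N = (-80/9 - 1*(-10))*13 - 4 = (-80/9 + 10)*13 - 4 = (10/9)*13 - 4 = 130/9 - 4 = 94/9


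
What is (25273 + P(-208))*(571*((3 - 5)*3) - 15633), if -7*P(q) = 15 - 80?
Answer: -3372985584/7 ≈ -4.8185e+8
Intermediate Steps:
P(q) = 65/7 (P(q) = -(15 - 80)/7 = -⅐*(-65) = 65/7)
(25273 + P(-208))*(571*((3 - 5)*3) - 15633) = (25273 + 65/7)*(571*((3 - 5)*3) - 15633) = 176976*(571*(-2*3) - 15633)/7 = 176976*(571*(-6) - 15633)/7 = 176976*(-3426 - 15633)/7 = (176976/7)*(-19059) = -3372985584/7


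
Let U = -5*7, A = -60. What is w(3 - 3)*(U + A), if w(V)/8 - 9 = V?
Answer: -6840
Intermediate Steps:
w(V) = 72 + 8*V
U = -35
w(3 - 3)*(U + A) = (72 + 8*(3 - 3))*(-35 - 60) = (72 + 8*0)*(-95) = (72 + 0)*(-95) = 72*(-95) = -6840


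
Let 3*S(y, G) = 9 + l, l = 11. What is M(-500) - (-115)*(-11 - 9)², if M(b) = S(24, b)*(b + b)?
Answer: 118000/3 ≈ 39333.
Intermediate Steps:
S(y, G) = 20/3 (S(y, G) = (9 + 11)/3 = (⅓)*20 = 20/3)
M(b) = 40*b/3 (M(b) = 20*(b + b)/3 = 20*(2*b)/3 = 40*b/3)
M(-500) - (-115)*(-11 - 9)² = (40/3)*(-500) - (-115)*(-11 - 9)² = -20000/3 - (-115)*(-20)² = -20000/3 - (-115)*400 = -20000/3 - 1*(-46000) = -20000/3 + 46000 = 118000/3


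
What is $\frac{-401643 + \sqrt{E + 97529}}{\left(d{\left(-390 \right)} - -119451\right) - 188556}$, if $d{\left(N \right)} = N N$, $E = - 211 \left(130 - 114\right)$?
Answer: $- \frac{12171}{2515} + \frac{\sqrt{94153}}{82995} \approx -4.8357$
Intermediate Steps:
$E = -3376$ ($E = \left(-211\right) 16 = -3376$)
$d{\left(N \right)} = N^{2}$
$\frac{-401643 + \sqrt{E + 97529}}{\left(d{\left(-390 \right)} - -119451\right) - 188556} = \frac{-401643 + \sqrt{-3376 + 97529}}{\left(\left(-390\right)^{2} - -119451\right) - 188556} = \frac{-401643 + \sqrt{94153}}{\left(152100 + 119451\right) - 188556} = \frac{-401643 + \sqrt{94153}}{271551 - 188556} = \frac{-401643 + \sqrt{94153}}{82995} = \left(-401643 + \sqrt{94153}\right) \frac{1}{82995} = - \frac{12171}{2515} + \frac{\sqrt{94153}}{82995}$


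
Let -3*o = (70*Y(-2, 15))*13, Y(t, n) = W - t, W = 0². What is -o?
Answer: 1820/3 ≈ 606.67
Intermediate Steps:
W = 0
Y(t, n) = -t (Y(t, n) = 0 - t = -t)
o = -1820/3 (o = -70*(-1*(-2))*13/3 = -70*2*13/3 = -140*13/3 = -⅓*1820 = -1820/3 ≈ -606.67)
-o = -1*(-1820/3) = 1820/3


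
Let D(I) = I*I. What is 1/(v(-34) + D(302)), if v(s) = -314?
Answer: 1/90890 ≈ 1.1002e-5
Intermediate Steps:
D(I) = I**2
1/(v(-34) + D(302)) = 1/(-314 + 302**2) = 1/(-314 + 91204) = 1/90890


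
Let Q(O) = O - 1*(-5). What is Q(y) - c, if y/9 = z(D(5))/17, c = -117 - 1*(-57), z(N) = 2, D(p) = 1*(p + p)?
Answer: 1123/17 ≈ 66.059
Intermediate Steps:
D(p) = 2*p (D(p) = 1*(2*p) = 2*p)
c = -60 (c = -117 + 57 = -60)
y = 18/17 (y = 9*(2/17) = 18/17 ≈ 1.0588)
Q(O) = 5 + O (Q(O) = O + 5 = 5 + O)
Q(y) - c = (5 + 18/17) - 1*(-60) = 103/17 + 60 = 1123/17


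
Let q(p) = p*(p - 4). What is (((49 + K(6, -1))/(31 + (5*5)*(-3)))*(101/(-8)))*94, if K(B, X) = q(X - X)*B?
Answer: 232603/176 ≈ 1321.6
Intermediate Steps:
q(p) = p*(-4 + p)
K(B, X) = 0 (K(B, X) = ((X - X)*(-4 + (X - X)))*B = (0*(-4 + 0))*B = (0*(-4))*B = 0*B = 0)
(((49 + K(6, -1))/(31 + (5*5)*(-3)))*(101/(-8)))*94 = (((49 + 0)/(31 + (5*5)*(-3)))*(101/(-8)))*94 = ((49/(31 + 25*(-3)))*(101*(-⅛)))*94 = ((49/(31 - 75))*(-101/8))*94 = ((49/(-44))*(-101/8))*94 = ((49*(-1/44))*(-101/8))*94 = -49/44*(-101/8)*94 = (4949/352)*94 = 232603/176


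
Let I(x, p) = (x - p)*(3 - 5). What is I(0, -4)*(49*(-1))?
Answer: 392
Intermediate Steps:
I(x, p) = -2*x + 2*p (I(x, p) = (x - p)*(-2) = -2*x + 2*p)
I(0, -4)*(49*(-1)) = (-2*0 + 2*(-4))*(49*(-1)) = (0 - 8)*(-49) = -8*(-49) = 392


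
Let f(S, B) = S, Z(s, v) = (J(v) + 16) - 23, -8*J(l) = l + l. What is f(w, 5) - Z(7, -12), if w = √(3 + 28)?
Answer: 4 + √31 ≈ 9.5678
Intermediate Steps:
J(l) = -l/4 (J(l) = -(l + l)/8 = -l/4)
w = √31 ≈ 5.5678
Z(s, v) = -7 - v/4 (Z(s, v) = (-v/4 + 16) - 23 = (16 - v/4) - 23 = -7 - v/4)
f(w, 5) - Z(7, -12) = √31 - (-7 - ¼*(-12)) = √31 - (-7 + 3) = √31 - 1*(-4) = √31 + 4 = 4 + √31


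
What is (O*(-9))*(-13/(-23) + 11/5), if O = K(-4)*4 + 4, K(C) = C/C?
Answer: -22896/115 ≈ -199.10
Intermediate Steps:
K(C) = 1
O = 8 (O = 1*4 + 4 = 4 + 4 = 8)
(O*(-9))*(-13/(-23) + 11/5) = (8*(-9))*(-13/(-23) + 11/5) = -72*(-13*(-1/23) + 11*(⅕)) = -72*(13/23 + 11/5) = -72*318/115 = -22896/115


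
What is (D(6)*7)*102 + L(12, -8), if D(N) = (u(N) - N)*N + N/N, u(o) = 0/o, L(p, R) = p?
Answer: -24978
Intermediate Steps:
u(o) = 0
D(N) = 1 - N**2 (D(N) = (0 - N)*N + N/N = (-N)*N + 1 = -N**2 + 1 = 1 - N**2)
(D(6)*7)*102 + L(12, -8) = ((1 - 1*6**2)*7)*102 + 12 = ((1 - 1*36)*7)*102 + 12 = ((1 - 36)*7)*102 + 12 = -35*7*102 + 12 = -245*102 + 12 = -24990 + 12 = -24978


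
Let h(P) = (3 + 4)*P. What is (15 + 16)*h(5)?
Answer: 1085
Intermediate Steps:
h(P) = 7*P
(15 + 16)*h(5) = (15 + 16)*(7*5) = 31*35 = 1085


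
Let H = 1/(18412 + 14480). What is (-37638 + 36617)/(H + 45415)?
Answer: -33582732/1493790181 ≈ -0.022482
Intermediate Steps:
H = 1/32892 ≈ 3.0403e-5
(-37638 + 36617)/(H + 45415) = (-37638 + 36617)/(1/32892 + 45415) = -1021/1493790181/32892 = -1021*32892/1493790181 = -33582732/1493790181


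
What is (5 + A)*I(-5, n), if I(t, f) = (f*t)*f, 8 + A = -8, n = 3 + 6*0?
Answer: 495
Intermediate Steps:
n = 3 (n = 3 + 0 = 3)
A = -16 (A = -8 - 8 = -16)
I(t, f) = t*f²
(5 + A)*I(-5, n) = (5 - 16)*(-5*3²) = -(-55)*9 = -11*(-45) = 495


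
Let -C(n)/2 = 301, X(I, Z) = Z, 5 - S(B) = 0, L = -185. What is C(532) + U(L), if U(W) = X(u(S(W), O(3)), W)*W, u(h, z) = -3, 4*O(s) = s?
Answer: 33623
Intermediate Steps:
O(s) = s/4
S(B) = 5 (S(B) = 5 - 1*0 = 5 + 0 = 5)
C(n) = -602 (C(n) = -2*301 = -602)
U(W) = W**2 (U(W) = W*W = W**2)
C(532) + U(L) = -602 + (-185)**2 = -602 + 34225 = 33623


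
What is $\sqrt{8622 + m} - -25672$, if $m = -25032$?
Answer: $25672 + i \sqrt{16410} \approx 25672.0 + 128.1 i$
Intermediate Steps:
$\sqrt{8622 + m} - -25672 = \sqrt{8622 - 25032} - -25672 = \sqrt{-16410} + 25672 = i \sqrt{16410} + 25672 = 25672 + i \sqrt{16410}$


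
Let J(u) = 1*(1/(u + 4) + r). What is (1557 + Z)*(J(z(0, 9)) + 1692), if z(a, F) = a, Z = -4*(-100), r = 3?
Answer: 13270417/4 ≈ 3.3176e+6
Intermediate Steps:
Z = 400
J(u) = 3 + 1/(4 + u) (J(u) = 1*(1/(u + 4) + 3) = 1*(1/(4 + u) + 3) = 1*(3 + 1/(4 + u)) = 3 + 1/(4 + u))
(1557 + Z)*(J(z(0, 9)) + 1692) = (1557 + 400)*((13 + 3*0)/(4 + 0) + 1692) = 1957*((13 + 0)/4 + 1692) = 1957*((¼)*13 + 1692) = 1957*(13/4 + 1692) = 1957*(6781/4) = 13270417/4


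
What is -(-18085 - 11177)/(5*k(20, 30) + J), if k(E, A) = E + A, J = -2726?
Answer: -14631/1238 ≈ -11.818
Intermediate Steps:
k(E, A) = A + E
-(-18085 - 11177)/(5*k(20, 30) + J) = -(-18085 - 11177)/(5*(30 + 20) - 2726) = -(-29262)/(5*50 - 2726) = -(-29262)/(250 - 2726) = -(-29262)/(-2476) = -(-29262)*(-1)/2476 = -1*14631/1238 = -14631/1238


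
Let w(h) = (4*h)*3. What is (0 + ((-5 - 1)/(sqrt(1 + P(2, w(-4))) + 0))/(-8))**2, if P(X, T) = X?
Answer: 3/16 ≈ 0.18750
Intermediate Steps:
w(h) = 12*h
(0 + ((-5 - 1)/(sqrt(1 + P(2, w(-4))) + 0))/(-8))**2 = (0 + ((-5 - 1)/(sqrt(1 + 2) + 0))/(-8))**2 = (0 - 6/(sqrt(3) + 0)*(-1/8))**2 = (0 - 6*sqrt(3)/3*(-1/8))**2 = (0 - 2*sqrt(3)*(-1/8))**2 = (0 + sqrt(3)/4)**2 = (sqrt(3)/4)**2 = 3/16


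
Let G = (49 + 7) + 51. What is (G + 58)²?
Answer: 27225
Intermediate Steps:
G = 107 (G = 56 + 51 = 107)
(G + 58)² = (107 + 58)² = 165² = 27225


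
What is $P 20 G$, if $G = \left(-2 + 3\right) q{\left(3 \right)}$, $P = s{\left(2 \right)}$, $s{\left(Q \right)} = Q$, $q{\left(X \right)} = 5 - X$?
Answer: $80$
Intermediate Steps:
$P = 2$
$G = 2$ ($G = \left(-2 + 3\right) \left(5 - 3\right) = 1 \left(5 - 3\right) = 1 \cdot 2 = 2$)
$P 20 G = 2 \cdot 20 \cdot 2 = 40 \cdot 2 = 80$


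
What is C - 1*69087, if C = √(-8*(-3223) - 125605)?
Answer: -69087 + I*√99821 ≈ -69087.0 + 315.94*I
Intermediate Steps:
C = I*√99821 (C = √(25784 - 125605) = √(-99821) = I*√99821 ≈ 315.94*I)
C - 1*69087 = I*√99821 - 1*69087 = I*√99821 - 69087 = -69087 + I*√99821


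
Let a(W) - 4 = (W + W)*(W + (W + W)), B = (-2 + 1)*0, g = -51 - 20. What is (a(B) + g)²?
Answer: 4489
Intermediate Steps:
g = -71
B = 0 (B = -1*0 = 0)
a(W) = 4 + 6*W² (a(W) = 4 + (W + W)*(W + (W + W)) = 4 + (2*W)*(W + 2*W) = 4 + (2*W)*(3*W) = 4 + 6*W²)
(a(B) + g)² = ((4 + 6*0²) - 71)² = ((4 + 6*0) - 71)² = ((4 + 0) - 71)² = (4 - 71)² = (-67)² = 4489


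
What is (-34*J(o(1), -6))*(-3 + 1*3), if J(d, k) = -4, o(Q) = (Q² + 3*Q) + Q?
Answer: 0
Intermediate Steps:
o(Q) = Q² + 4*Q
(-34*J(o(1), -6))*(-3 + 1*3) = (-34*(-4))*(-3 + 1*3) = 136*(-3 + 3) = 136*0 = 0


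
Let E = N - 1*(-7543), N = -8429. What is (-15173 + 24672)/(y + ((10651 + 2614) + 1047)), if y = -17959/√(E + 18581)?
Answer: 2405629729160/3624203496399 + 170592541*√17695/3624203496399 ≈ 0.67003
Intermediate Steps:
E = -886 (E = -8429 - 1*(-7543) = -8429 + 7543 = -886)
y = -17959*√17695/17695 (y = -17959/√(-886 + 18581) = -17959*√17695/17695 ≈ -135.01)
(-15173 + 24672)/(y + ((10651 + 2614) + 1047)) = (-15173 + 24672)/(-17959*√17695/17695 + ((10651 + 2614) + 1047)) = 9499/(-17959*√17695/17695 + (13265 + 1047)) = 9499/(-17959*√17695/17695 + 14312) = 9499/(14312 - 17959*√17695/17695)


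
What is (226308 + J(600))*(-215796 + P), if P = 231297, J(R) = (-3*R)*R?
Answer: -13233079692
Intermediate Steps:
J(R) = -3*R²
(226308 + J(600))*(-215796 + P) = (226308 - 3*600²)*(-215796 + 231297) = (226308 - 3*360000)*15501 = (226308 - 1080000)*15501 = -853692*15501 = -13233079692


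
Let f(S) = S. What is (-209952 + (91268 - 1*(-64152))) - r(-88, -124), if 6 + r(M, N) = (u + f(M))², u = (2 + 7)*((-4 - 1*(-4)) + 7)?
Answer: -55151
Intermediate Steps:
u = 63 (u = 9*((-4 + 4) + 7) = 9*(0 + 7) = 9*7 = 63)
r(M, N) = -6 + (63 + M)²
(-209952 + (91268 - 1*(-64152))) - r(-88, -124) = (-209952 + (91268 - 1*(-64152))) - (-6 + (63 - 88)²) = (-209952 + (91268 + 64152)) - (-6 + (-25)²) = (-209952 + 155420) - (-6 + 625) = -54532 - 1*619 = -54532 - 619 = -55151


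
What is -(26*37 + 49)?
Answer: -1011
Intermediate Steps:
-(26*37 + 49) = -(962 + 49) = -1*1011 = -1011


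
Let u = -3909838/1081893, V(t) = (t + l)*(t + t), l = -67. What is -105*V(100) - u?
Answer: -749747939162/1081893 ≈ -6.9300e+5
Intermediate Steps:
V(t) = 2*t*(-67 + t) (V(t) = (t - 67)*(t + t) = (-67 + t)*(2*t) = 2*t*(-67 + t))
u = -3909838/1081893 (u = -3909838*1/1081893 = -3909838/1081893 ≈ -3.6139)
-105*V(100) - u = -210*100*(-67 + 100) - 1*(-3909838/1081893) = -210*100*33 + 3909838/1081893 = -105*6600 + 3909838/1081893 = -693000 + 3909838/1081893 = -749747939162/1081893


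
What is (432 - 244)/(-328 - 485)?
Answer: -188/813 ≈ -0.23124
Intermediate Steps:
(432 - 244)/(-328 - 485) = 188/(-813) = 188*(-1/813) = -188/813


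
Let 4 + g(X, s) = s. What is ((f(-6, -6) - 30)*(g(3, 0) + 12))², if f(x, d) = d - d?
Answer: 57600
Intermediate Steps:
f(x, d) = 0
g(X, s) = -4 + s
((f(-6, -6) - 30)*(g(3, 0) + 12))² = ((0 - 30)*((-4 + 0) + 12))² = (-30*(-4 + 12))² = (-30*8)² = (-240)² = 57600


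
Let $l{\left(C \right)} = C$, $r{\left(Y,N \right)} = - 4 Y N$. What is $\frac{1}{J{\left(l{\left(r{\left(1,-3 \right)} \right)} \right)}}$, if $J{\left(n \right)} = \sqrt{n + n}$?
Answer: $\frac{\sqrt{6}}{12} \approx 0.20412$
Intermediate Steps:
$r{\left(Y,N \right)} = - 4 N Y$
$J{\left(n \right)} = \sqrt{2} \sqrt{n}$ ($J{\left(n \right)} = \sqrt{2 n} = \sqrt{2} \sqrt{n}$)
$\frac{1}{J{\left(l{\left(r{\left(1,-3 \right)} \right)} \right)}} = \frac{1}{\sqrt{2} \sqrt{\left(-4\right) \left(-3\right) 1}} = \frac{1}{\sqrt{2} \sqrt{12}} = \frac{1}{\sqrt{2} \cdot 2 \sqrt{3}} = \frac{1}{2 \sqrt{6}} = \frac{\sqrt{6}}{12}$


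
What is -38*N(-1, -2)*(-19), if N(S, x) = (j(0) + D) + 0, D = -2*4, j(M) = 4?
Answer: -2888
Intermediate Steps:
D = -8
N(S, x) = -4 (N(S, x) = (4 - 8) + 0 = -4 + 0 = -4)
-38*N(-1, -2)*(-19) = -38*(-4)*(-19) = 152*(-19) = -2888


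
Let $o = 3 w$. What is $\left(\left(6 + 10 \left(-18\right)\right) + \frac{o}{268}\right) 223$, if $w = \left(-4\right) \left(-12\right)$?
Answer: $- \frac{2591706}{67} \approx -38682.0$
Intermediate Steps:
$w = 48$
$o = 144$ ($o = 3 \cdot 48 = 144$)
$\left(\left(6 + 10 \left(-18\right)\right) + \frac{o}{268}\right) 223 = \left(\left(6 + 10 \left(-18\right)\right) + \frac{144}{268}\right) 223 = \left(\left(6 - 180\right) + 144 \cdot \frac{1}{268}\right) 223 = \left(-174 + \frac{36}{67}\right) 223 = \left(- \frac{11622}{67}\right) 223 = - \frac{2591706}{67}$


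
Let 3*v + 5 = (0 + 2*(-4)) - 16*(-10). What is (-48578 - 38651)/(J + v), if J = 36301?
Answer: -87229/36350 ≈ -2.3997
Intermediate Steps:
v = 49 (v = -5/3 + ((0 + 2*(-4)) - 16*(-10))/3 = -5/3 + ((0 - 8) + 160)/3 = -5/3 + (-8 + 160)/3 = -5/3 + (⅓)*152 = -5/3 + 152/3 = 49)
(-48578 - 38651)/(J + v) = (-48578 - 38651)/(36301 + 49) = -87229/36350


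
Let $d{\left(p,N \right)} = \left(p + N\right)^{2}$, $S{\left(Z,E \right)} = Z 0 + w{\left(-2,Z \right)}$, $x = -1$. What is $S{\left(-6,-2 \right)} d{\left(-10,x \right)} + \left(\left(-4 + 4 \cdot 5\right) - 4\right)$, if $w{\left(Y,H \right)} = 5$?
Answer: $617$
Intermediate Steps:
$S{\left(Z,E \right)} = 5$ ($S{\left(Z,E \right)} = Z 0 + 5 = 0 + 5 = 5$)
$d{\left(p,N \right)} = \left(N + p\right)^{2}$
$S{\left(-6,-2 \right)} d{\left(-10,x \right)} + \left(\left(-4 + 4 \cdot 5\right) - 4\right) = 5 \left(-1 - 10\right)^{2} + \left(\left(-4 + 4 \cdot 5\right) - 4\right) = 5 \left(-11\right)^{2} + \left(\left(-4 + 20\right) - 4\right) = 5 \cdot 121 + \left(16 - 4\right) = 605 + 12 = 617$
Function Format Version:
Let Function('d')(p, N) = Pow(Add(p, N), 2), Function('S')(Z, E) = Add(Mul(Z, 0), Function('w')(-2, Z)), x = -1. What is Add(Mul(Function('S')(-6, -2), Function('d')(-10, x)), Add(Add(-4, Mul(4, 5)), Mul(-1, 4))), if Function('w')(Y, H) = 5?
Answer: 617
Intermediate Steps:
Function('S')(Z, E) = 5 (Function('S')(Z, E) = Add(Mul(Z, 0), 5) = Add(0, 5) = 5)
Function('d')(p, N) = Pow(Add(N, p), 2)
Add(Mul(Function('S')(-6, -2), Function('d')(-10, x)), Add(Add(-4, Mul(4, 5)), Mul(-1, 4))) = Add(Mul(5, Pow(Add(-1, -10), 2)), Add(Add(-4, Mul(4, 5)), Mul(-1, 4))) = Add(Mul(5, Pow(-11, 2)), Add(Add(-4, 20), -4)) = Add(Mul(5, 121), Add(16, -4)) = Add(605, 12) = 617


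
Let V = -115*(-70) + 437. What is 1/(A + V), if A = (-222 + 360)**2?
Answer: 1/27531 ≈ 3.6323e-5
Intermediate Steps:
V = 8487 (V = 8050 + 437 = 8487)
A = 19044 (A = 138**2 = 19044)
1/(A + V) = 1/(19044 + 8487) = 1/27531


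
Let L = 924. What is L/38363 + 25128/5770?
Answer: 484658472/110677255 ≈ 4.3790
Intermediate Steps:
L/38363 + 25128/5770 = 924/38363 + 25128/5770 = 924*(1/38363) + 25128*(1/5770) = 924/38363 + 12564/2885 = 484658472/110677255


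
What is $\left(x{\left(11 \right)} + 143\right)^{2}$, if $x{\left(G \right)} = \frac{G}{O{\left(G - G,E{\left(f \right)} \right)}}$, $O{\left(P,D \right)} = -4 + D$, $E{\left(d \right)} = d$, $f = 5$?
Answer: $23716$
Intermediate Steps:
$x{\left(G \right)} = G$ ($x{\left(G \right)} = \frac{G}{-4 + 5} = \frac{G}{1} = G 1 = G$)
$\left(x{\left(11 \right)} + 143\right)^{2} = \left(11 + 143\right)^{2} = 154^{2} = 23716$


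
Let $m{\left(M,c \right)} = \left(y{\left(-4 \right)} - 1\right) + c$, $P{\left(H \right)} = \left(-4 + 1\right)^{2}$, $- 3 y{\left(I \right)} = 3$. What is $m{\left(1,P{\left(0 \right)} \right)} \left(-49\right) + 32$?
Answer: $-311$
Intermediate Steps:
$y{\left(I \right)} = -1$ ($y{\left(I \right)} = \left(- \frac{1}{3}\right) 3 = -1$)
$P{\left(H \right)} = 9$ ($P{\left(H \right)} = \left(-3\right)^{2} = 9$)
$m{\left(M,c \right)} = -2 + c$ ($m{\left(M,c \right)} = \left(-1 - 1\right) + c = -2 + c$)
$m{\left(1,P{\left(0 \right)} \right)} \left(-49\right) + 32 = \left(-2 + 9\right) \left(-49\right) + 32 = 7 \left(-49\right) + 32 = -343 + 32 = -311$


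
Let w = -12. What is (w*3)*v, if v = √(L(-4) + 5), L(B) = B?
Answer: -36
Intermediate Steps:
v = 1 (v = √(-4 + 5) = √1 = 1)
(w*3)*v = -12*3*1 = -36*1 = -36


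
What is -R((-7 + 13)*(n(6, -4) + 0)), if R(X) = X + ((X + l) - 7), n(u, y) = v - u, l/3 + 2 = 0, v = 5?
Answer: 25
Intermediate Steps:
l = -6 (l = -6 + 3*0 = -6 + 0 = -6)
n(u, y) = 5 - u
R(X) = -13 + 2*X (R(X) = X + ((X - 6) - 7) = X + ((-6 + X) - 7) = X + (-13 + X) = -13 + 2*X)
-R((-7 + 13)*(n(6, -4) + 0)) = -(-13 + 2*((-7 + 13)*((5 - 1*6) + 0))) = -(-13 + 2*(6*((5 - 6) + 0))) = -(-13 + 2*(6*(-1 + 0))) = -(-13 + 2*(6*(-1))) = -(-13 + 2*(-6)) = -(-13 - 12) = -1*(-25) = 25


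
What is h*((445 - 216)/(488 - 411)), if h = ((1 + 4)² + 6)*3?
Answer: 21297/77 ≈ 276.58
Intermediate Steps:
h = 93 (h = (5² + 6)*3 = (25 + 6)*3 = 31*3 = 93)
h*((445 - 216)/(488 - 411)) = 93*((445 - 216)/(488 - 411)) = 93*(229/77) = 21297/77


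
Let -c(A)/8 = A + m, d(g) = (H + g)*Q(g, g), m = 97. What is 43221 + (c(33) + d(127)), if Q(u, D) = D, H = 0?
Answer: 58310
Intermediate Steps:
d(g) = g² (d(g) = (0 + g)*g = g*g = g²)
c(A) = -776 - 8*A (c(A) = -8*(A + 97) = -8*(97 + A) = -776 - 8*A)
43221 + (c(33) + d(127)) = 43221 + ((-776 - 8*33) + 127²) = 43221 + ((-776 - 264) + 16129) = 43221 + (-1040 + 16129) = 43221 + 15089 = 58310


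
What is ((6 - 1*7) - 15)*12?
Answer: -192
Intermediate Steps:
((6 - 1*7) - 15)*12 = ((6 - 7) - 15)*12 = (-1 - 15)*12 = -16*12 = -192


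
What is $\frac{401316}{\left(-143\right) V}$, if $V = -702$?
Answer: $\frac{66886}{16731} \approx 3.9977$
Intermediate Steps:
$\frac{401316}{\left(-143\right) V} = \frac{401316}{\left(-143\right) \left(-702\right)} = \frac{401316}{100386} = 401316 \cdot \frac{1}{100386} = \frac{66886}{16731}$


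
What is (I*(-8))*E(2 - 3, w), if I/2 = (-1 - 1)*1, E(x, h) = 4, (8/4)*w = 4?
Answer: 128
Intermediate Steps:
w = 2 (w = (1/2)*4 = 2)
I = -4 (I = 2*((-1 - 1)*1) = 2*(-2*1) = 2*(-2) = -4)
(I*(-8))*E(2 - 3, w) = -4*(-8)*4 = 32*4 = 128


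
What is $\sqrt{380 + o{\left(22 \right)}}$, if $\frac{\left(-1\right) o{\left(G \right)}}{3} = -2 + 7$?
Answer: $\sqrt{365} \approx 19.105$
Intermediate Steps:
$o{\left(G \right)} = -15$ ($o{\left(G \right)} = - 3 \left(-2 + 7\right) = \left(-3\right) 5 = -15$)
$\sqrt{380 + o{\left(22 \right)}} = \sqrt{380 - 15} = \sqrt{365}$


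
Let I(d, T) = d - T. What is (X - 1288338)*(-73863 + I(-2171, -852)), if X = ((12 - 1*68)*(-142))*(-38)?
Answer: 119578023548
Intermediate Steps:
X = -302176 (X = ((12 - 68)*(-142))*(-38) = -56*(-142)*(-38) = 7952*(-38) = -302176)
(X - 1288338)*(-73863 + I(-2171, -852)) = (-302176 - 1288338)*(-73863 + (-2171 - 1*(-852))) = -1590514*(-73863 + (-2171 + 852)) = -1590514*(-73863 - 1319) = -1590514*(-75182) = 119578023548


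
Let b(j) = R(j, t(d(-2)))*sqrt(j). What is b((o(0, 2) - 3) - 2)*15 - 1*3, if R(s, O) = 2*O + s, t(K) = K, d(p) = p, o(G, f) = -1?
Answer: -3 - 150*I*sqrt(6) ≈ -3.0 - 367.42*I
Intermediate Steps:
R(s, O) = s + 2*O
b(j) = sqrt(j)*(-4 + j) (b(j) = (j + 2*(-2))*sqrt(j) = (j - 4)*sqrt(j) = (-4 + j)*sqrt(j) = sqrt(j)*(-4 + j))
b((o(0, 2) - 3) - 2)*15 - 1*3 = (sqrt((-1 - 3) - 2)*(-4 + ((-1 - 3) - 2)))*15 - 1*3 = (sqrt(-4 - 2)*(-4 + (-4 - 2)))*15 - 3 = (sqrt(-6)*(-4 - 6))*15 - 3 = ((I*sqrt(6))*(-10))*15 - 3 = -10*I*sqrt(6)*15 - 3 = -150*I*sqrt(6) - 3 = -3 - 150*I*sqrt(6)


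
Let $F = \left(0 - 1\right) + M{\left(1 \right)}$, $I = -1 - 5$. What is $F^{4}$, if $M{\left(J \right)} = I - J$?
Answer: $4096$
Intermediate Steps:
$I = -6$ ($I = -1 - 5 = -6$)
$M{\left(J \right)} = -6 - J$
$F = -8$ ($F = \left(0 - 1\right) - 7 = -1 - 7 = -8$)
$F^{4} = \left(-8\right)^{4} = 4096$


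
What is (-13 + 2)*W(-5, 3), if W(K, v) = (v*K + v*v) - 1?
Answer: 77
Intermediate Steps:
W(K, v) = -1 + v² + K*v (W(K, v) = (K*v + v²) - 1 = (v² + K*v) - 1 = -1 + v² + K*v)
(-13 + 2)*W(-5, 3) = (-13 + 2)*(-1 + 3² - 5*3) = -11*(-1 + 9 - 15) = -11*(-7) = 77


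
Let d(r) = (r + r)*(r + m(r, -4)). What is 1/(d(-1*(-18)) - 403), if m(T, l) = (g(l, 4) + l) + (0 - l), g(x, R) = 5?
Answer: 1/425 ≈ 0.0023529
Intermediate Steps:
m(T, l) = 5 (m(T, l) = (5 + l) + (0 - l) = (5 + l) - l = 5)
d(r) = 2*r*(5 + r) (d(r) = (r + r)*(r + 5) = (2*r)*(5 + r) = 2*r*(5 + r))
1/(d(-1*(-18)) - 403) = 1/(2*(-1*(-18))*(5 - 1*(-18)) - 403) = 1/(2*18*(5 + 18) - 403) = 1/(2*18*23 - 403) = 1/(828 - 403) = 1/425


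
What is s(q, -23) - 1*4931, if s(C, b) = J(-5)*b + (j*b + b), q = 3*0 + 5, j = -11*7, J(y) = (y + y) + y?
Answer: -2838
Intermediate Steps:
J(y) = 3*y (J(y) = 2*y + y = 3*y)
j = -77
q = 5 (q = 0 + 5 = 5)
s(C, b) = -91*b (s(C, b) = (3*(-5))*b + (-77*b + b) = -15*b - 76*b = -91*b)
s(q, -23) - 1*4931 = -91*(-23) - 1*4931 = 2093 - 4931 = -2838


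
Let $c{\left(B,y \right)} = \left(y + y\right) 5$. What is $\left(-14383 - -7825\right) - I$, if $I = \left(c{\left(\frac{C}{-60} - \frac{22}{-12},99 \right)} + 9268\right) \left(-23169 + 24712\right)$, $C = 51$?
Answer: $-15834652$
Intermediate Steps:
$c{\left(B,y \right)} = 10 y$ ($c{\left(B,y \right)} = 2 y 5 = 10 y$)
$I = 15828094$ ($I = \left(10 \cdot 99 + 9268\right) \left(-23169 + 24712\right) = \left(990 + 9268\right) 1543 = 10258 \cdot 1543 = 15828094$)
$\left(-14383 - -7825\right) - I = \left(-14383 - -7825\right) - 15828094 = \left(-14383 + 7825\right) - 15828094 = -6558 - 15828094 = -15834652$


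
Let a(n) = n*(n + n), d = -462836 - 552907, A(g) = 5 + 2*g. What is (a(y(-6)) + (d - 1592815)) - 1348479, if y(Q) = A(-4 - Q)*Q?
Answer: -3951205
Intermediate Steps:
y(Q) = Q*(-3 - 2*Q) (y(Q) = (5 + 2*(-4 - Q))*Q = (5 + (-8 - 2*Q))*Q = (-3 - 2*Q)*Q = Q*(-3 - 2*Q))
d = -1015743
a(n) = 2*n² (a(n) = n*(2*n) = 2*n²)
(a(y(-6)) + (d - 1592815)) - 1348479 = (2*(-1*(-6)*(3 + 2*(-6)))² + (-1015743 - 1592815)) - 1348479 = (2*(-1*(-6)*(3 - 12))² - 2608558) - 1348479 = (2*(-1*(-6)*(-9))² - 2608558) - 1348479 = (2*(-54)² - 2608558) - 1348479 = (2*2916 - 2608558) - 1348479 = (5832 - 2608558) - 1348479 = -2602726 - 1348479 = -3951205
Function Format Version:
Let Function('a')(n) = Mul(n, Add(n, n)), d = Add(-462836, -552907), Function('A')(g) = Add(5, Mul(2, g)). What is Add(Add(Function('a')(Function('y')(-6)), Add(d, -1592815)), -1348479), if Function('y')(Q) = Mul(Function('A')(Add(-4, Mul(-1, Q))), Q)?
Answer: -3951205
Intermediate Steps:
Function('y')(Q) = Mul(Q, Add(-3, Mul(-2, Q))) (Function('y')(Q) = Mul(Add(5, Mul(2, Add(-4, Mul(-1, Q)))), Q) = Mul(Add(5, Add(-8, Mul(-2, Q))), Q) = Mul(Add(-3, Mul(-2, Q)), Q) = Mul(Q, Add(-3, Mul(-2, Q))))
d = -1015743
Function('a')(n) = Mul(2, Pow(n, 2)) (Function('a')(n) = Mul(n, Mul(2, n)) = Mul(2, Pow(n, 2)))
Add(Add(Function('a')(Function('y')(-6)), Add(d, -1592815)), -1348479) = Add(Add(Mul(2, Pow(Mul(-1, -6, Add(3, Mul(2, -6))), 2)), Add(-1015743, -1592815)), -1348479) = Add(Add(Mul(2, Pow(Mul(-1, -6, Add(3, -12)), 2)), -2608558), -1348479) = Add(Add(Mul(2, Pow(Mul(-1, -6, -9), 2)), -2608558), -1348479) = Add(Add(Mul(2, Pow(-54, 2)), -2608558), -1348479) = Add(Add(Mul(2, 2916), -2608558), -1348479) = Add(Add(5832, -2608558), -1348479) = Add(-2602726, -1348479) = -3951205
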